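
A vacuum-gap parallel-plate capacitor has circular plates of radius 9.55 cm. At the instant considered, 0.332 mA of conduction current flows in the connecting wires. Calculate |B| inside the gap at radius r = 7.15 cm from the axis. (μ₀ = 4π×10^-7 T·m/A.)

No conduction current crosses the gap, so I_d there equals the 3.32×10^-4 A in the leads.
For r < R the Ampère–Maxwell law gives B(2πr) = μ₀ I_d (r²/R²), so B = μ₀ I_d r/(2πR²) = (4π×10^-7)(3.32×10^-4)(0.0715)/(2π·0.0955²) = 5.21×10^-10 T.

5.21×10^-10 T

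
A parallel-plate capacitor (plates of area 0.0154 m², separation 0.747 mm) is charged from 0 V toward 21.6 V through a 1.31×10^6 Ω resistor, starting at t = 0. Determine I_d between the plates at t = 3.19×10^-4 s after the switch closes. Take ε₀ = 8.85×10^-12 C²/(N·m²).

With C = ε₀A/d = (8.85×10^-12)(0.0154)/(7.47×10^-4) = 1.824×10^-10 F, the time constant is τ = RC = 2.389×10^-4 s, so t/τ = 1.335 and e^(−t/τ) = 0.2632.
I_d = I_cond = (V₀/R) e^(−t/τ) = (1.649×10^-5)(0.2632) = 4.34×10^-6 A.

4.34×10^-6 A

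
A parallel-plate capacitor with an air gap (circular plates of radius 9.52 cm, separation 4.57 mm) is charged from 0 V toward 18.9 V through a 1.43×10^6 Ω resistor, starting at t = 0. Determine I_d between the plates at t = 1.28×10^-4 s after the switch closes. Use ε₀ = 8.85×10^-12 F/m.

2.61×10^-6 A

C = ε₀A/d = (8.85×10^-12)(0.02847)/(4.57×10^-3) = 5.513×10^-11 F, so τ = RC = 7.884×10^-5 s.
The conduction current is I(t) = (V₀/R) e^(−t/τ), and the displacement current between the plates equals it.
t/τ = 1.624; I_d = (18.9/1.43×10^6) · e^(−1.624) = (1.322×10^-5)(0.1971) = 2.61×10^-6 A.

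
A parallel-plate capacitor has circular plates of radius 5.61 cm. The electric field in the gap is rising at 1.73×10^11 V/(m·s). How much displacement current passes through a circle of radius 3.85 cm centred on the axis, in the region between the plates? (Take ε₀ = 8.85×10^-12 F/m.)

I_d = ε₀ dΦ_E/dt = ε₀ πR² (dE/dt) = (8.85×10^-12)(9.887×10^-3)(1.73×10^11) = 0.01514 A through the full plate area.
The field is uniform, so I_d,enc = I_d (r/R)² = (0.01514)(3.85/5.61)² = 7.13×10^-3 A.

7.13×10^-3 A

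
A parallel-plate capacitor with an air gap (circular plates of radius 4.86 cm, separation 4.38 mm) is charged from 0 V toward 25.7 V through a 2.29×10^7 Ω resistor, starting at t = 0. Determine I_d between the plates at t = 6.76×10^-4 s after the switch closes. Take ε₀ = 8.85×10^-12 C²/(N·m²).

C = ε₀A/d = (8.85×10^-12)(7.420×10^-3)/(4.38×10^-3) = 1.499×10^-11 F and τ = RC = 3.433×10^-4 s. I_d in the gap equals the RC charging current.
I_d(t) = (V₀/R) e^(−t/τ) = 1.122×10^-6 · e^(−1.969) = 1.57×10^-7 A.

1.57×10^-7 A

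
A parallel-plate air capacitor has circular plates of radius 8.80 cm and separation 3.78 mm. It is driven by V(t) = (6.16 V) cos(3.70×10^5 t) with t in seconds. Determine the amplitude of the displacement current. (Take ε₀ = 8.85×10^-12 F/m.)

1.30×10^-4 A

C = ε₀A/d = (8.85×10^-12)(0.02433)/(3.78×10^-3) = 5.696×10^-11 F; ω = 3.70×10^5 rad/s.
I_d = C dV/dt, so |I_d|_max = C V₀ ω = (5.696×10^-11)(6.16)(3.70×10^5) = 1.30×10^-4 A.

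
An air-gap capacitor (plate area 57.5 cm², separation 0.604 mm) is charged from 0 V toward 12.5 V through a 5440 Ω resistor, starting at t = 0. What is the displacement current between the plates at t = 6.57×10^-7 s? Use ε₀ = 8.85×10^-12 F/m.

5.48×10^-4 A

With C = ε₀A/d = (8.85×10^-12)(5.75×10^-3)/(6.04×10^-4) = 8.425×10^-11 F, the time constant is τ = RC = 4.583×10^-7 s, so t/τ = 1.434 and e^(−t/τ) = 0.2384.
I_d = I_cond = (V₀/R) e^(−t/τ) = (2.298×10^-3)(0.2384) = 5.48×10^-4 A.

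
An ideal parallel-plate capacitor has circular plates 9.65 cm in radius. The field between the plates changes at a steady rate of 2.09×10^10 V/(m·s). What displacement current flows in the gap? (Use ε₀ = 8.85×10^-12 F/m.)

5.41×10^-3 A

I_d = ε₀ A (dE/dt) = (8.85×10^-12)(0.02926 m²)(2.09×10^10) = 5.41×10^-3 A.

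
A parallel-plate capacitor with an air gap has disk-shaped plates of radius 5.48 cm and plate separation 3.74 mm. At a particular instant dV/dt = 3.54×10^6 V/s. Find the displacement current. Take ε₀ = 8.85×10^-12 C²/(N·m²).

7.90×10^-5 A

The field between the plates is E = V/d, so dE/dt = (3.54×10^6)/(3.74×10^-3 m) = 9.465×10^8 V/(m·s).
I_d = ε₀ A (dE/dt) = (8.85×10^-12)(9.434×10^-3)(9.465×10^8) = 7.90×10^-5 A.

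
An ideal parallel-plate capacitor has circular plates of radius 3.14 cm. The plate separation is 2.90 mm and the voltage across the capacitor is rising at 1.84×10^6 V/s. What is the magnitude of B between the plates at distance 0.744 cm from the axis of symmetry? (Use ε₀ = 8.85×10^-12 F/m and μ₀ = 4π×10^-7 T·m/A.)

With E = V/d, dE/dt = 6.345×10^8 V/(m·s) and πR² = 3.097×10^-3 m², giving I_d = ε₀ πR² dE/dt = 1.739×10^-5 A.
An Ampèrian loop of radius r encloses a fraction (r/R)² of I_d. Then B·2πr = μ₀ I_d (r/R)², giving B = μ₀ I_d r/(2πR²) = 2.62×10^-11 T.

2.62×10^-11 T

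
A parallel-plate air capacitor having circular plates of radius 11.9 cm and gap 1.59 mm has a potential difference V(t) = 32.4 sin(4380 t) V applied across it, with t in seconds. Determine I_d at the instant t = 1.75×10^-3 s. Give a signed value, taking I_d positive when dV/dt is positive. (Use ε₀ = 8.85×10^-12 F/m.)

6.60×10^-6 A

dE/dt = (V₀ω/d)·cos(ωt) with ωt = 7.665 rad: (32.4)(4380)(0.1879)/(1.59×10^-3) = 1.677×10^7 V/(m·s).
I_d = ε₀ A dE/dt = (8.85×10^-12)(0.04449)(1.677×10^7) = 6.60×10^-6 A.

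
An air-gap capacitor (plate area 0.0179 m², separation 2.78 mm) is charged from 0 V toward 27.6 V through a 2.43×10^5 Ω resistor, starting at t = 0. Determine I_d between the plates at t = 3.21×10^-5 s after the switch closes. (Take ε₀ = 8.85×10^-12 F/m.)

1.12×10^-5 A

With C = ε₀A/d = (8.85×10^-12)(0.0179)/(2.78×10^-3) = 5.698×10^-11 F, the time constant is τ = RC = 1.385×10^-5 s, so t/τ = 2.318 and e^(−t/τ) = 0.09847.
I_d = I_cond = (V₀/R) e^(−t/τ) = (1.136×10^-4)(0.09847) = 1.12×10^-5 A.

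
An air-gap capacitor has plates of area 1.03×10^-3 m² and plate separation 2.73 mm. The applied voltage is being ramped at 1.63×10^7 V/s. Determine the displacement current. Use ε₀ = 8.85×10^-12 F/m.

5.44×10^-5 A

The field between the plates is E = V/d, so dE/dt = (1.63×10^7)/(2.73×10^-3 m) = 5.971×10^9 V/(m·s).
I_d = ε₀ A (dE/dt) = (8.85×10^-12)(1.03×10^-3)(5.971×10^9) = 5.44×10^-5 A.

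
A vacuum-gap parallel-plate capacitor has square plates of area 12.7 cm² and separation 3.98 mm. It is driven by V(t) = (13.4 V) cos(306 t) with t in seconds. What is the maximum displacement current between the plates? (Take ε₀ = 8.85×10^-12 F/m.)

(dE/dt)_max = V₀ω/d = 1.030×10^6 V/(m·s); ω = 306 rad/s.
I_d,max = ε₀ A (dE/dt)_max = (8.85×10^-12)(1.27×10^-3)(1.030×10^6) = 1.16×10^-8 A.

1.16×10^-8 A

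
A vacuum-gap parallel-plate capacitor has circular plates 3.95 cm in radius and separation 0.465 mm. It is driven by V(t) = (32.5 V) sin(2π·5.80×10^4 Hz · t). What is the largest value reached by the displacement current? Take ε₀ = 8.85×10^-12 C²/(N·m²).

The displacement current equals the conduction current C dV/dt, which peaks at C V₀ ω.
With C = ε₀A/d = (8.85×10^-12)(4.902×10^-3)/(4.65×10^-4) = 9.330×10^-11 F and ω = 2πf = 3.644×10^5 rad/s, I_d,max = (9.330×10^-11)(32.5)(3.644×10^5) = 1.10×10^-3 A.

1.10×10^-3 A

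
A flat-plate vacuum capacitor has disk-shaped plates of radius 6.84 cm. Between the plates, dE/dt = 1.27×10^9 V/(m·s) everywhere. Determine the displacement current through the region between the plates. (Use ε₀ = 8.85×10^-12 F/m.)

I_d = ε₀ A (dE/dt) = (8.85×10^-12)(0.01470 m²)(1.27×10^9) = 1.65×10^-4 A.

1.65×10^-4 A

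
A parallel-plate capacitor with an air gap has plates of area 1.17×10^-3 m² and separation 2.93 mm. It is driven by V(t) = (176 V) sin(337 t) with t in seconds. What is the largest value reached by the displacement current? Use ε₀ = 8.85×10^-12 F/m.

The displacement current equals the conduction current C dV/dt, which peaks at C V₀ ω.
With C = ε₀A/d = (8.85×10^-12)(1.17×10^-3)/(2.93×10^-3) = 3.534×10^-12 F and ω = 337 rad/s, I_d,max = (3.534×10^-12)(176)(337) = 2.10×10^-7 A.

2.10×10^-7 A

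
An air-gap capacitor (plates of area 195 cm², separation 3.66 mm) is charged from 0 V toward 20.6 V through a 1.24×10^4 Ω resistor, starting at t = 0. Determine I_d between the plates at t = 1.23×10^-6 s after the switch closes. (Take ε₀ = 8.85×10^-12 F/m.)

C = ε₀A/d = (8.85×10^-12)(0.0195)/(3.66×10^-3) = 4.715×10^-11 F, so τ = RC = 5.847×10^-7 s.
The conduction current is I(t) = (V₀/R) e^(−t/τ), and the displacement current between the plates equals it.
t/τ = 2.104; I_d = (20.6/1.24×10^4) · e^(−2.104) = (1.661×10^-3)(0.1220) = 2.03×10^-4 A.

2.03×10^-4 A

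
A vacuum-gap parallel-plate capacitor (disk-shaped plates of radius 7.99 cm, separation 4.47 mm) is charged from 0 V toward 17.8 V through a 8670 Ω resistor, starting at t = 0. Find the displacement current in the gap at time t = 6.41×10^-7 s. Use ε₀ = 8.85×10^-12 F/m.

3.19×10^-4 A

C = ε₀A/d = (8.85×10^-12)(0.02006)/(4.47×10^-3) = 3.972×10^-11 F, so τ = RC = 3.444×10^-7 s.
The conduction current is I(t) = (V₀/R) e^(−t/τ), and the displacement current between the plates equals it.
t/τ = 1.861; I_d = (17.8/8670) · e^(−1.861) = (2.053×10^-3)(0.1555) = 3.19×10^-4 A.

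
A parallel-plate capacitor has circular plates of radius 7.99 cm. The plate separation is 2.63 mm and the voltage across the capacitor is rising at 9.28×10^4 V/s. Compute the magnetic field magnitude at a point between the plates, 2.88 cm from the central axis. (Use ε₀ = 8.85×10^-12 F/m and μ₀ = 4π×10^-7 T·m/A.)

5.65×10^-12 T

dE/dt = (dV/dt)/d = 3.529×10^7 V/(m·s); I_d = ε₀(πR²)(dE/dt) = (8.85×10^-12)(0.02006)(3.529×10^7) = 6.265×10^-6 A.
For r < R the Ampère–Maxwell law gives B(2πr) = μ₀ I_d (r²/R²), so B = μ₀ I_d r/(2πR²) = (4π×10^-7)(6.265×10^-6)(0.0288)/(2π·0.0799²) = 5.65×10^-12 T.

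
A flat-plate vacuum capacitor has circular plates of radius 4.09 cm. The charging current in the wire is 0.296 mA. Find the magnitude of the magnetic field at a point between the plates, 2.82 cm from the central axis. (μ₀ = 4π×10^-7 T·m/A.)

Between the plates the displacement current equals the wire current: I_d = 0.296 mA = 2.96×10^-4 A.
∮B·dl = μ₀ I_d,enc with I_d,enc = I_d r²/R² = 1.407×10^-4 A; so B = μ₀ I_d,enc/(2πr) = 9.98×10^-10 T.

9.98×10^-10 T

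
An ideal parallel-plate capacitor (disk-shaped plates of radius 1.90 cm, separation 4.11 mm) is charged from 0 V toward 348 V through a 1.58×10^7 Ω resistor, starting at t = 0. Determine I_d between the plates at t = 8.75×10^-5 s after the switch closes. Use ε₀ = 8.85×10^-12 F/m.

With C = ε₀A/d = (8.85×10^-12)(1.134×10^-3)/(4.11×10^-3) = 2.442×10^-12 F, the time constant is τ = RC = 3.858×10^-5 s, so t/τ = 2.268 and e^(−t/τ) = 0.1035.
I_d = I_cond = (V₀/R) e^(−t/τ) = (2.203×10^-5)(0.1035) = 2.28×10^-6 A.

2.28×10^-6 A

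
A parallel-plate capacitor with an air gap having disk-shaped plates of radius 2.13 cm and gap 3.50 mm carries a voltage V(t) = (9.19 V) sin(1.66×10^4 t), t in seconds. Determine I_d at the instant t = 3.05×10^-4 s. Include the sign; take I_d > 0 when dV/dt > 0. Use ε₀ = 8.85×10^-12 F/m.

1.89×10^-7 A

dE/dt = (V₀ω/d)·cos(ωt) with ωt = 5.063 rad: (9.19)(1.66×10^4)(0.3435)/(3.50×10^-3) = 1.497×10^7 V/(m·s).
I_d = ε₀ A dE/dt = (8.85×10^-12)(1.425×10^-3)(1.497×10^7) = 1.89×10^-7 A.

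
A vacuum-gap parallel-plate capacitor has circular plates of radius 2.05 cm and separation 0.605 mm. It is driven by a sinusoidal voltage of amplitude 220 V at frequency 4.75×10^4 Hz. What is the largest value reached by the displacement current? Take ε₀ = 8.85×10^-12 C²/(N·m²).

1.27×10^-3 A

(dE/dt)_max = V₀ω/d = 1.085×10^11 V/(m·s); ω = 2πf = 2.985×10^5 rad/s.
I_d,max = ε₀ A (dE/dt)_max = (8.85×10^-12)(1.320×10^-3)(1.085×10^11) = 1.27×10^-3 A.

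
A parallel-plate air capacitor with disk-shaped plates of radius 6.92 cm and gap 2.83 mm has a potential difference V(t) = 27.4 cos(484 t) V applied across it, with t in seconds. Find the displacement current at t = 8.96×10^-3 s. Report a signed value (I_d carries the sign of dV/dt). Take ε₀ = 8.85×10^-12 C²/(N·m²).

5.80×10^-7 A

dV/dt = (27.4)(484)·−sin(4.33664) = 1.234×10^4 V/s.
I_d = C dV/dt with C = ε₀A/d = (8.85×10^-12)(0.01504)/(2.83×10^-3) = 4.703×10^-11 F, so I_d = (4.703×10^-11)(1.234×10^4) = 5.80×10^-7 A.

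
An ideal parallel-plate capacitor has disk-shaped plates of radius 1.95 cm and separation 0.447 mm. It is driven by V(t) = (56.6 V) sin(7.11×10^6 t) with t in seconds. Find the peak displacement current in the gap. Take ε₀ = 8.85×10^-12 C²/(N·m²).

9.52×10^-3 A

(dE/dt)_max = V₀ω/d = 9.003×10^11 V/(m·s); ω = 7.11×10^6 rad/s.
I_d,max = ε₀ A (dE/dt)_max = (8.85×10^-12)(1.195×10^-3)(9.003×10^11) = 9.52×10^-3 A.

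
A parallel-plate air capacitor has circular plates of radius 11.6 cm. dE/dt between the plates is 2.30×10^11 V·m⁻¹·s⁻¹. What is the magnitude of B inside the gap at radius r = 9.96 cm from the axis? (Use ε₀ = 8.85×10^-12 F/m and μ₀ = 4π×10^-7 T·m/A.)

1.27×10^-7 T

Total displacement current: I_d = ε₀(πR²)(dE/dt) = (8.85×10^-12)(0.04227)(2.30×10^11) = 0.08604 A.
For r < R the Ampère–Maxwell law gives B(2πr) = μ₀ I_d (r²/R²), so B = μ₀ I_d r/(2πR²) = (4π×10^-7)(0.08604)(0.0996)/(2π·0.116²) = 1.27×10^-7 T.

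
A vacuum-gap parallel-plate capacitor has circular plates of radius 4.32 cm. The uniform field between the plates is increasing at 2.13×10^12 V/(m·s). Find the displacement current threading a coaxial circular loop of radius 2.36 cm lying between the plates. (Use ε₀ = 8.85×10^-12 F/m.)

I_d = ε₀ dΦ_E/dt = ε₀ πR² (dE/dt) = (8.85×10^-12)(5.863×10^-3)(2.13×10^12) = 0.1105 A through the full plate area.
Through an area πr² the displacement current is I_d·(πr²/πR²) = I_d (r/R)² = 0.0330 A.

0.0330 A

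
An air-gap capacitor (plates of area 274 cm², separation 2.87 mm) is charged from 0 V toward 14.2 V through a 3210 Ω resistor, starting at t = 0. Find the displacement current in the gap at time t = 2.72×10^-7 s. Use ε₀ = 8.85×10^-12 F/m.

1.62×10^-3 A

With C = ε₀A/d = (8.85×10^-12)(0.0274)/(2.87×10^-3) = 8.449×10^-11 F, the time constant is τ = RC = 2.712×10^-7 s, so t/τ = 1.003 and e^(−t/τ) = 0.3668.
I_d = I_cond = (V₀/R) e^(−t/τ) = (4.424×10^-3)(0.3668) = 1.62×10^-3 A.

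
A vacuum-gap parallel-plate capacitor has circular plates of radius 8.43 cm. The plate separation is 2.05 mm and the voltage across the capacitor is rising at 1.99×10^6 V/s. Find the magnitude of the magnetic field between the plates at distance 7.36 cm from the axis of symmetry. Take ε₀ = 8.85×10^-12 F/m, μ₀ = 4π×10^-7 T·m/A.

3.97×10^-10 T

I_d = C dV/dt with C = ε₀πR²/d = 9.640×10^-11 F, so I_d = (9.640×10^-11)(1.99×10^6) = 1.918×10^-4 A.
∮B·dl = μ₀ I_d,enc with I_d,enc = I_d r²/R² = 1.462×10^-4 A; so B = μ₀ I_d,enc/(2πr) = 3.97×10^-10 T.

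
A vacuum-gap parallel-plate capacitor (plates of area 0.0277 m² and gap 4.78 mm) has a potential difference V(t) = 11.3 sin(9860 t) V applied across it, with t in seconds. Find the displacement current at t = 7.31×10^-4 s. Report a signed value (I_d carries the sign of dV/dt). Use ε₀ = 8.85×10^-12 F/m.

3.44×10^-6 A

dV/dt = (11.3)(9860)·cos(7.20766) = 6.710×10^4 V/s.
I_d = C dV/dt with C = ε₀A/d = (8.85×10^-12)(0.0277)/(4.78×10^-3) = 5.129×10^-11 F, so I_d = (5.129×10^-11)(6.710×10^4) = 3.44×10^-6 A.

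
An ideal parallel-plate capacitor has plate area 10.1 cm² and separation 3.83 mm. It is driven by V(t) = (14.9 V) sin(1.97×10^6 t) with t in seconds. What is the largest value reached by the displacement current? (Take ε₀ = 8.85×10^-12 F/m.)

C = ε₀A/d = (8.85×10^-12)(1.01×10^-3)/(3.83×10^-3) = 2.334×10^-12 F; ω = 1.97×10^6 rad/s.
I_d = C dV/dt, so |I_d|_max = C V₀ ω = (2.334×10^-12)(14.9)(1.97×10^6) = 6.85×10^-5 A.

6.85×10^-5 A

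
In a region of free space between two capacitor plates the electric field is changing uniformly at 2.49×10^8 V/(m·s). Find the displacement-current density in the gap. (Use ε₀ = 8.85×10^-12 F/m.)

J_d = ε₀ dE/dt = (8.85×10^-12)(2.49×10^8) = 2.20×10^-3 A/m².

2.20×10^-3 A/m²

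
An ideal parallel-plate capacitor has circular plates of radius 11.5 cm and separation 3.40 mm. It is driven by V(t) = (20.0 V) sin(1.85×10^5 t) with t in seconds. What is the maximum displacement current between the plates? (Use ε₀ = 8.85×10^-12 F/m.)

The displacement current equals the conduction current C dV/dt, which peaks at C V₀ ω.
With C = ε₀A/d = (8.85×10^-12)(0.04155)/(3.40×10^-3) = 1.082×10^-10 F and ω = 1.85×10^5 rad/s, I_d,max = (1.082×10^-10)(20.0)(1.85×10^5) = 4.00×10^-4 A.

4.00×10^-4 A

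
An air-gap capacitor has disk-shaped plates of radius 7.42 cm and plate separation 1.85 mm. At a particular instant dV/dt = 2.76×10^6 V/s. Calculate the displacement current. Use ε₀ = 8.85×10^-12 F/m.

2.28×10^-4 A

The displacement current equals the charging current C dV/dt. With C = ε₀A/d = (8.85×10^-12)(0.01730)/(1.85×10^-3) = 8.276×10^-11 F, I_d = (8.276×10^-11)(2.76×10^6) = 2.28×10^-4 A.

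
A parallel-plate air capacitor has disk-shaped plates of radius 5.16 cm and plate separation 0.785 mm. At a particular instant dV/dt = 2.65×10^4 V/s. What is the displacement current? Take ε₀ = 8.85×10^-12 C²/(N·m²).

2.50×10^-6 A

The field between the plates is E = V/d, so dE/dt = (2.65×10^4)/(7.85×10^-4 m) = 3.376×10^7 V/(m·s).
I_d = ε₀ A (dE/dt) = (8.85×10^-12)(8.365×10^-3)(3.376×10^7) = 2.50×10^-6 A.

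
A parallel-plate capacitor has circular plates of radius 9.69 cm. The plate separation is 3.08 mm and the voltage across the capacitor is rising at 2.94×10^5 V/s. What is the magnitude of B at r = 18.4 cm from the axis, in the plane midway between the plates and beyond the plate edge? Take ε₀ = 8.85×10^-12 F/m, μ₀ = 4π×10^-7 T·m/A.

2.71×10^-11 T

With E = V/d, dE/dt = 9.545×10^7 V/(m·s) and πR² = 0.02950 m², giving I_d = ε₀ πR² dE/dt = 2.492×10^-5 A.
With r > R the enclosed displacement current is the full I_d; B = μ₀ I_d / (2πr) = 2.71×10^-11 T.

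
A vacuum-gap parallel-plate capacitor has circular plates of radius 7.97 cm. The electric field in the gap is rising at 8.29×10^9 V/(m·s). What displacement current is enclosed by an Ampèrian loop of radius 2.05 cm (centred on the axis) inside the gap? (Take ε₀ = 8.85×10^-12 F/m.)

I_d = ε₀ dΦ_E/dt = ε₀ πR² (dE/dt) = (8.85×10^-12)(0.01996)(8.29×10^9) = 1.464×10^-3 A through the full plate area.
Since J_d is uniform, the enclosed fraction is (r/R)² = 0.06616, giving I_d,enc = 9.69×10^-5 A.

9.69×10^-5 A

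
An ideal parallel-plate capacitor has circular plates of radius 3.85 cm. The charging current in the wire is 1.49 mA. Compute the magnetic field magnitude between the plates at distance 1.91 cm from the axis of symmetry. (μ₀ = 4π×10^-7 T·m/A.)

3.84×10^-9 T

No conduction current crosses the gap, so I_d there equals the 1.49×10^-3 A in the leads.
An Ampèrian loop of radius r encloses a fraction (r/R)² of I_d. Then B·2πr = μ₀ I_d (r/R)², giving B = μ₀ I_d r/(2πR²) = 3.84×10^-9 T.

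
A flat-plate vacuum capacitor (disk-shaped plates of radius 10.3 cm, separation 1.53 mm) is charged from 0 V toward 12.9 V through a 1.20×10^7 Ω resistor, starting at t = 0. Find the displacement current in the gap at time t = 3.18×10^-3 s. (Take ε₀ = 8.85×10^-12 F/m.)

2.72×10^-7 A

C = ε₀A/d = (8.85×10^-12)(0.03333)/(1.53×10^-3) = 1.928×10^-10 F, so τ = RC = 2.314×10^-3 s.
The conduction current is I(t) = (V₀/R) e^(−t/τ), and the displacement current between the plates equals it.
t/τ = 1.374; I_d = (12.9/1.20×10^7) · e^(−1.374) = (1.075×10^-6)(0.2531) = 2.72×10^-7 A.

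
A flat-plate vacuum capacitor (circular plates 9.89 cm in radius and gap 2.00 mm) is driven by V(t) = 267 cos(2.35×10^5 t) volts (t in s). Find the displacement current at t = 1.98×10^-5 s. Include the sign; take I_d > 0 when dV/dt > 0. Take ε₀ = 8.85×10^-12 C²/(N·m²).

C = ε₀A/d = (8.85×10^-12)(0.03073)/(2.00×10^-3) = 1.360×10^-10 F. dV/dt = V₀ω·−sin(ωt); at ωt = 4.653 rad this factor is 0.9982.
I_d = C dV/dt = (1.360×10^-10)(267)(2.35×10^5)(0.9982) = 8.52×10^-3 A.

8.52×10^-3 A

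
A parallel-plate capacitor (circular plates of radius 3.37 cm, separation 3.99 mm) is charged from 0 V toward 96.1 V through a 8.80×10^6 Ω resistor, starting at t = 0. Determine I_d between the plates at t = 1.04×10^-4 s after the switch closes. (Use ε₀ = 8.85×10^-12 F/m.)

2.45×10^-6 A

C = ε₀A/d = (8.85×10^-12)(3.568×10^-3)/(3.99×10^-3) = 7.914×10^-12 F, so τ = RC = 6.964×10^-5 s.
The conduction current is I(t) = (V₀/R) e^(−t/τ), and the displacement current between the plates equals it.
t/τ = 1.493; I_d = (96.1/8.80×10^6) · e^(−1.493) = (1.092×10^-5)(0.2247) = 2.45×10^-6 A.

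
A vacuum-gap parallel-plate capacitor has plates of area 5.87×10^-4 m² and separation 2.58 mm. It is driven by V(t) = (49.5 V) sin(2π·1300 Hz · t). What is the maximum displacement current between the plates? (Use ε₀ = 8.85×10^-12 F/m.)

8.14×10^-7 A

The displacement current equals the conduction current C dV/dt, which peaks at C V₀ ω.
With C = ε₀A/d = (8.85×10^-12)(5.87×10^-4)/(2.58×10^-3) = 2.014×10^-12 F and ω = 2πf = 8168 rad/s, I_d,max = (2.014×10^-12)(49.5)(8168) = 8.14×10^-7 A.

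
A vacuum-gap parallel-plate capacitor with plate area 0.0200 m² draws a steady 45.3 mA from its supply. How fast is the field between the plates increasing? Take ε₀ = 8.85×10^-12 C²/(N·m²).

By continuity, I_d in the gap equals the 45.3 mA flowing in the wire.
Since I_d = ε₀ A dE/dt, dE/dt = I_d/(ε₀A) = (0.0453)/((8.85×10^-12)(0.0200)) = 2.56×10^11 V/(m·s).

2.56×10^11 V/(m·s)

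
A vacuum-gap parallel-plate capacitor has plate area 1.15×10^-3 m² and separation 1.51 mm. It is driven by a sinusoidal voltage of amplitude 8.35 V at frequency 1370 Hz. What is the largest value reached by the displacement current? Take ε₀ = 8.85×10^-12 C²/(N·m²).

The displacement current equals the conduction current C dV/dt, which peaks at C V₀ ω.
With C = ε₀A/d = (8.85×10^-12)(1.15×10^-3)/(1.51×10^-3) = 6.740×10^-12 F and ω = 2πf = 8608 rad/s, I_d,max = (6.740×10^-12)(8.35)(8608) = 4.84×10^-7 A.

4.84×10^-7 A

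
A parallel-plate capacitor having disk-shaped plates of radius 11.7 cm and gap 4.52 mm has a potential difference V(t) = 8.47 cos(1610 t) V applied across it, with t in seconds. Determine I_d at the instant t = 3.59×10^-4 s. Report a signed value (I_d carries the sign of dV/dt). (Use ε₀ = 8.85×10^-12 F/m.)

C = ε₀A/d = (8.85×10^-12)(0.04301)/(4.52×10^-3) = 8.421×10^-11 F. dV/dt = V₀ω·−sin(ωt); at ωt = 0.57799 rad this factor is -0.5463.
I_d = C dV/dt = (8.421×10^-11)(8.47)(1610)(-0.5463) = -6.27×10^-7 A.

-6.27×10^-7 A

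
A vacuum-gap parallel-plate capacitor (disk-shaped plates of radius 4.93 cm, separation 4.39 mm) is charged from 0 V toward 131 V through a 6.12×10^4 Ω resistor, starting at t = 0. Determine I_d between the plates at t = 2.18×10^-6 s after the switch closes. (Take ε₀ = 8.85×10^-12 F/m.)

2.12×10^-4 A

C = ε₀A/d = (8.85×10^-12)(7.636×10^-3)/(4.39×10^-3) = 1.539×10^-11 F, so τ = RC = 9.419×10^-7 s.
The conduction current is I(t) = (V₀/R) e^(−t/τ), and the displacement current between the plates equals it.
t/τ = 2.314; I_d = (131/6.12×10^4) · e^(−2.314) = (2.141×10^-3)(0.09886) = 2.12×10^-4 A.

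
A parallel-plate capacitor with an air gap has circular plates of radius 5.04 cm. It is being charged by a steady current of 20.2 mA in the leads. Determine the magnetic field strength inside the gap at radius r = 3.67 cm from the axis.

5.84×10^-8 T

Between the plates the displacement current equals the wire current: I_d = 20.2 mA = 0.0202 A.
An Ampèrian loop of radius r encloses a fraction (r/R)² of I_d. Then B·2πr = μ₀ I_d (r/R)², giving B = μ₀ I_d r/(2πR²) = 5.84×10^-8 T.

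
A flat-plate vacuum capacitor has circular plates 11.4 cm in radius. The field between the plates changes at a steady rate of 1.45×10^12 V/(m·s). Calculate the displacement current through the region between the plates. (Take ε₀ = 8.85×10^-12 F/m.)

0.524 A

The displacement current is ε₀ times dΦ_E/dt = ε₀ A dE/dt = (8.85×10^-12)(0.04083)(1.45×10^12) = 0.524 A.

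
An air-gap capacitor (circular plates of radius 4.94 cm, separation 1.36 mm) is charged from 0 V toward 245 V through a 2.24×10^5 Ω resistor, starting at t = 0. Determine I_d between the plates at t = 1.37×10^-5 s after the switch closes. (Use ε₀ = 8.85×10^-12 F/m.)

C = ε₀A/d = (8.85×10^-12)(7.667×10^-3)/(1.36×10^-3) = 4.989×10^-11 F and τ = RC = 1.118×10^-5 s. I_d in the gap equals the RC charging current.
I_d(t) = (V₀/R) e^(−t/τ) = 1.094×10^-3 · e^(−1.225) = 3.21×10^-4 A.

3.21×10^-4 A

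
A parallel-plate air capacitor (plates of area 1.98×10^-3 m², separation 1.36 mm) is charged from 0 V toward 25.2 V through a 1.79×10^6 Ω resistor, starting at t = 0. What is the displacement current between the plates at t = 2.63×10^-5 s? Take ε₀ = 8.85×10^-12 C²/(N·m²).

4.50×10^-6 A

C = ε₀A/d = (8.85×10^-12)(1.98×10^-3)/(1.36×10^-3) = 1.288×10^-11 F and τ = RC = 2.306×10^-5 s. I_d in the gap equals the RC charging current.
I_d(t) = (V₀/R) e^(−t/τ) = 1.408×10^-5 · e^(−1.141) = 4.50×10^-6 A.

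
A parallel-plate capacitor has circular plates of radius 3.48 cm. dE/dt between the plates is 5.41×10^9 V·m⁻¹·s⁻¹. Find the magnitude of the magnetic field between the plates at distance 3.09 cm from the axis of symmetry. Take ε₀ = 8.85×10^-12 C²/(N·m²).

9.30×10^-10 T

Through the whole plate area (πR² = 3.805×10^-3 m²), I_d = ε₀ πR² dE/dt = 1.822×10^-4 A.
For r < R the Ampère–Maxwell law gives B(2πr) = μ₀ I_d (r²/R²), so B = μ₀ I_d r/(2πR²) = (4π×10^-7)(1.822×10^-4)(0.0309)/(2π·0.0348²) = 9.30×10^-10 T.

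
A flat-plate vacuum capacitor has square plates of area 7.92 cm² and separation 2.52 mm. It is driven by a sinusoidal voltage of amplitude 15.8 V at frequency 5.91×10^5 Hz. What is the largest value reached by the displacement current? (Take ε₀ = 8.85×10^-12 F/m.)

(dE/dt)_max = V₀ω/d = 2.328×10^10 V/(m·s); ω = 2πf = 3.713×10^6 rad/s.
I_d,max = ε₀ A (dE/dt)_max = (8.85×10^-12)(7.92×10^-4)(2.328×10^10) = 1.63×10^-4 A.

1.63×10^-4 A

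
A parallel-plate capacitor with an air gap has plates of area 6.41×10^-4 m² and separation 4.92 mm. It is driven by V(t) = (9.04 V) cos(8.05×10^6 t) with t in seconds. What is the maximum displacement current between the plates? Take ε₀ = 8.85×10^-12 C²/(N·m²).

C = ε₀A/d = (8.85×10^-12)(6.41×10^-4)/(4.92×10^-3) = 1.153×10^-12 F; ω = 8.05×10^6 rad/s.
I_d = C dV/dt, so |I_d|_max = C V₀ ω = (1.153×10^-12)(9.04)(8.05×10^6) = 8.39×10^-5 A.

8.39×10^-5 A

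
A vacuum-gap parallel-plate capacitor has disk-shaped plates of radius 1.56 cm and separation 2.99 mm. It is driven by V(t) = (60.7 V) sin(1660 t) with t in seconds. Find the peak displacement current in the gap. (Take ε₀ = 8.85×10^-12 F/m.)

(dE/dt)_max = V₀ω/d = 3.370×10^7 V/(m·s); ω = 1660 rad/s.
I_d,max = ε₀ A (dE/dt)_max = (8.85×10^-12)(7.645×10^-4)(3.370×10^7) = 2.28×10^-7 A.

2.28×10^-7 A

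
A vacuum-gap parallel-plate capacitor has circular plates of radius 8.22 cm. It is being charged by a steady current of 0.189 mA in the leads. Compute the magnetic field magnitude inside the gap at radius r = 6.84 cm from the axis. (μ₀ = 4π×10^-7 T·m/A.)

By continuity the displacement current in the gap matches the conduction current: I_d = 1.89×10^-4 A.
An Ampèrian loop of radius r encloses a fraction (r/R)² of I_d. Then B·2πr = μ₀ I_d (r/R)², giving B = μ₀ I_d r/(2πR²) = 3.83×10^-10 T.

3.83×10^-10 T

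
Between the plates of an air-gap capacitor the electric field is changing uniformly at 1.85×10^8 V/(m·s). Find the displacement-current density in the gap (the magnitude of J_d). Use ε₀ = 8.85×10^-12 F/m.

J_d = ε₀ dE/dt = (8.85×10^-12)(1.85×10^8) = 1.64×10^-3 A/m².

1.64×10^-3 A/m²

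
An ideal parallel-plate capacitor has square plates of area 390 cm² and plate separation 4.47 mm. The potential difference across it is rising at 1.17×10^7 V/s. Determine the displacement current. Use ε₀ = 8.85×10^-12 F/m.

9.03×10^-4 A

E = V/d so dE/dt = (dV/dt)/d = 2.617×10^9 V/(m·s), and I_d = ε₀ A dE/dt = (8.85×10^-12)(0.0390)(2.617×10^9) = 9.03×10^-4 A.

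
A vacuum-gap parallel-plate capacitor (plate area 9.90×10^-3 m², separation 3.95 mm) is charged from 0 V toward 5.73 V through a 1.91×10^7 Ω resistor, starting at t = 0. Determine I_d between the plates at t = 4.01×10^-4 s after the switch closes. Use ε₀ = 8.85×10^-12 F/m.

1.16×10^-7 A

C = ε₀A/d = (8.85×10^-12)(9.90×10^-3)/(3.95×10^-3) = 2.218×10^-11 F, so τ = RC = 4.236×10^-4 s.
The conduction current is I(t) = (V₀/R) e^(−t/τ), and the displacement current between the plates equals it.
t/τ = 0.9466; I_d = (5.73/1.91×10^7) · e^(−0.9466) = (3.000×10^-7)(0.3881) = 1.16×10^-7 A.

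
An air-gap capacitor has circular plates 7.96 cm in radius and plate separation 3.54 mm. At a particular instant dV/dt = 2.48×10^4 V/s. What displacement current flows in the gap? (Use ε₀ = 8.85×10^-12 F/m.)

1.23×10^-6 A

E = V/d so dE/dt = (dV/dt)/d = 7.006×10^6 V/(m·s), and I_d = ε₀ A dE/dt = (8.85×10^-12)(0.01991)(7.006×10^6) = 1.23×10^-6 A.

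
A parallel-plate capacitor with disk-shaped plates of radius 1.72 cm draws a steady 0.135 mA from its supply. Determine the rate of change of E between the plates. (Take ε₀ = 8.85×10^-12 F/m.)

Charge continuity gives I_d = I = 1.35×10^-4 A between the plates.
Since I_d = ε₀ A dE/dt, dE/dt = I_d/(ε₀A) = (1.35×10^-4)/((8.85×10^-12)(9.294×10^-4)) = 1.64×10^10 V/(m·s).

1.64×10^10 V/(m·s)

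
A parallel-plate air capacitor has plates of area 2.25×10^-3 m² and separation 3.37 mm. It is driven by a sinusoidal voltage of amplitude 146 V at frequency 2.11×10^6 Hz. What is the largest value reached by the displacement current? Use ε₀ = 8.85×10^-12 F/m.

0.0114 A

The displacement current equals the conduction current C dV/dt, which peaks at C V₀ ω.
With C = ε₀A/d = (8.85×10^-12)(2.25×10^-3)/(3.37×10^-3) = 5.909×10^-12 F and ω = 2πf = 1.326×10^7 rad/s, I_d,max = (5.909×10^-12)(146)(1.326×10^7) = 0.0114 A.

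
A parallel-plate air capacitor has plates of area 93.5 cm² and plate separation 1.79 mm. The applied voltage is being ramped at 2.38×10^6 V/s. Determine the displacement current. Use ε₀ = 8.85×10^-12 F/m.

The field between the plates is E = V/d, so dE/dt = (2.38×10^6)/(1.79×10^-3 m) = 1.330×10^9 V/(m·s).
I_d = ε₀ A (dE/dt) = (8.85×10^-12)(9.35×10^-3)(1.330×10^9) = 1.10×10^-4 A.

1.10×10^-4 A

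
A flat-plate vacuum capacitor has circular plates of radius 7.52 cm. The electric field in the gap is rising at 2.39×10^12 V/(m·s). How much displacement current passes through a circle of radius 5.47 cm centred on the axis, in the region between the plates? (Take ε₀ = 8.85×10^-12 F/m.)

0.199 A

Total displacement current: I_d = ε₀(πR²)(dE/dt) = (8.85×10^-12)(0.01777)(2.39×10^12) = 0.3759 A.
Since J_d is uniform, the enclosed fraction is (r/R)² = 0.5291, giving I_d,enc = 0.199 A.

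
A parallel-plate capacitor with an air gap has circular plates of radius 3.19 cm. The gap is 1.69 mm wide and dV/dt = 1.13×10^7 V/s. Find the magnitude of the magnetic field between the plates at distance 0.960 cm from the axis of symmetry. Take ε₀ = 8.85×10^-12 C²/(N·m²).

I_d = C dV/dt with C = ε₀πR²/d = 1.674×10^-11 F, so I_d = (1.674×10^-11)(1.13×10^7) = 1.892×10^-4 A.
An Ampèrian loop of radius r encloses a fraction (r/R)² of I_d. Then B·2πr = μ₀ I_d (r/R)², giving B = μ₀ I_d r/(2πR²) = 3.57×10^-10 T.

3.57×10^-10 T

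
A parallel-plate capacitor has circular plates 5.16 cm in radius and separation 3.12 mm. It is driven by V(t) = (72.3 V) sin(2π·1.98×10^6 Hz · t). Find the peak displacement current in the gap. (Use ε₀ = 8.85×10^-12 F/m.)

The displacement current equals the conduction current C dV/dt, which peaks at C V₀ ω.
With C = ε₀A/d = (8.85×10^-12)(8.365×10^-3)/(3.12×10^-3) = 2.373×10^-11 F and ω = 2πf = 1.244×10^7 rad/s, I_d,max = (2.373×10^-11)(72.3)(1.244×10^7) = 0.0213 A.

0.0213 A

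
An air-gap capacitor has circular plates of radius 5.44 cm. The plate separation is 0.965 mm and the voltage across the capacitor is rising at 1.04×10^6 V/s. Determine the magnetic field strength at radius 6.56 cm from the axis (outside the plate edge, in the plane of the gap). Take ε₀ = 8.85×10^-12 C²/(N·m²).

2.70×10^-10 T

I_d = C dV/dt with C = ε₀πR²/d = 8.526×10^-11 F, so I_d = (8.526×10^-11)(1.04×10^6) = 8.867×10^-5 A.
With r > R the enclosed displacement current is the full I_d; B = μ₀ I_d / (2πr) = 2.70×10^-10 T.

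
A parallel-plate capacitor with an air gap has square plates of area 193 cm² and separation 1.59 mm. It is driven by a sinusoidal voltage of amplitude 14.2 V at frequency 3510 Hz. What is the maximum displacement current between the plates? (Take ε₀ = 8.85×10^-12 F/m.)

3.36×10^-5 A

The displacement current equals the conduction current C dV/dt, which peaks at C V₀ ω.
With C = ε₀A/d = (8.85×10^-12)(0.0193)/(1.59×10^-3) = 1.074×10^-10 F and ω = 2πf = 2.205×10^4 rad/s, I_d,max = (1.074×10^-10)(14.2)(2.205×10^4) = 3.36×10^-5 A.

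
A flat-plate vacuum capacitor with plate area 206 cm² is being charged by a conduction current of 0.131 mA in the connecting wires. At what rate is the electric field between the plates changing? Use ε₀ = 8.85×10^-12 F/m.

7.19×10^8 V/(m·s)

The displacement current between the plates equals the conduction current, I_d = 0.131 mA.
Then dE/dt = I_d/(ε₀A) = 7.19×10^8 V/(m·s).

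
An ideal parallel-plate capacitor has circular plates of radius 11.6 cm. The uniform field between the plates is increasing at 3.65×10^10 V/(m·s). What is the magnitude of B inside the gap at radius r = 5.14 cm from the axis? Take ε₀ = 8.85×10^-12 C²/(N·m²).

1.04×10^-8 T

I_d = ε₀ dΦ_E/dt = ε₀ πR² (dE/dt) = (8.85×10^-12)(0.04227)(3.65×10^10) = 0.01365 A through the full plate area.
∮B·dl = μ₀ I_d,enc with I_d,enc = I_d r²/R² = 2.680×10^-3 A; so B = μ₀ I_d,enc/(2πr) = 1.04×10^-8 T.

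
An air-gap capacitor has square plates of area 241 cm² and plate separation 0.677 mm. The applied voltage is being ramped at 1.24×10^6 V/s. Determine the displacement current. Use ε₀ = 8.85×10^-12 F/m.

E = V/d so dE/dt = (dV/dt)/d = 1.832×10^9 V/(m·s), and I_d = ε₀ A dE/dt = (8.85×10^-12)(0.0241)(1.832×10^9) = 3.91×10^-4 A.

3.91×10^-4 A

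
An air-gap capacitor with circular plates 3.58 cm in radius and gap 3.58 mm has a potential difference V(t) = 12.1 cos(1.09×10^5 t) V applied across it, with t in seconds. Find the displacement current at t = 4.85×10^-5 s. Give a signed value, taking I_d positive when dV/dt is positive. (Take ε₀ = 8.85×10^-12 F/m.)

1.10×10^-5 A

dV/dt = (12.1)(1.09×10^5)·−sin(5.2865) = 1.107×10^6 V/s.
I_d = C dV/dt with C = ε₀A/d = (8.85×10^-12)(4.026×10^-3)/(3.58×10^-3) = 9.953×10^-12 F, so I_d = (9.953×10^-12)(1.107×10^6) = 1.10×10^-5 A.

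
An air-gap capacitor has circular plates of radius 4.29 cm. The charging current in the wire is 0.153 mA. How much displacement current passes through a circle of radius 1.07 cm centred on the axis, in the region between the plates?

Between the plates the displacement current equals the wire current: I_d = 0.153 mA = 1.53×10^-4 A.
Through an area πr² the displacement current is I_d·(πr²/πR²) = I_d (r/R)² = 9.52×10^-6 A.

9.52×10^-6 A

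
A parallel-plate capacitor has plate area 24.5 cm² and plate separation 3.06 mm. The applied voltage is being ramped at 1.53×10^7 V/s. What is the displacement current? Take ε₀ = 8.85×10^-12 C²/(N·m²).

The field between the plates is E = V/d, so dE/dt = (1.53×10^7)/(3.06×10^-3 m) = 5.000×10^9 V/(m·s).
I_d = ε₀ A (dE/dt) = (8.85×10^-12)(2.45×10^-3)(5.000×10^9) = 1.08×10^-4 A.

1.08×10^-4 A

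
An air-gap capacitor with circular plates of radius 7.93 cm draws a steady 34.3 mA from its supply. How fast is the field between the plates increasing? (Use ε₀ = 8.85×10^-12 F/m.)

1.96×10^11 V/(m·s)

Charge continuity gives I_d = I = 0.0343 A between the plates.
Then dE/dt = I_d/(ε₀A) = 1.96×10^11 V/(m·s).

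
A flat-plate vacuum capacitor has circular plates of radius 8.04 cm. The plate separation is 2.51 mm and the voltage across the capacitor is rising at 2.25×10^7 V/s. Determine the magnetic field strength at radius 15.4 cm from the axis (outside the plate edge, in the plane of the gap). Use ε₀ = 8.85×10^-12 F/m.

2.09×10^-9 T

With E = V/d, dE/dt = 8.964×10^9 V/(m·s) and πR² = 0.02031 m², giving I_d = ε₀ πR² dE/dt = 1.611×10^-3 A.
With r > R the enclosed displacement current is the full I_d; B = μ₀ I_d / (2πr) = 2.09×10^-9 T.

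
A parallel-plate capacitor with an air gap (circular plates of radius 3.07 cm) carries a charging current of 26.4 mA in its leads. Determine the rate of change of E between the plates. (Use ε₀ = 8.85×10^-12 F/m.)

1.01×10^12 V/(m·s)

The displacement current between the plates equals the conduction current, I_d = 26.4 mA.
Inverting I_d = ε₀ A dE/dt gives dE/dt = 0.0264 / (8.85×10^-12 · 2.961×10^-3) = 1.01×10^12 V/(m·s).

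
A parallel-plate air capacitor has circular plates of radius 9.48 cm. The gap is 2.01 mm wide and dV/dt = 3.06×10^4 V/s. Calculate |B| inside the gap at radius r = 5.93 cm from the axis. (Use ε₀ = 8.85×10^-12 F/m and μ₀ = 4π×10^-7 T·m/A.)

dE/dt = (dV/dt)/d = 1.522×10^7 V/(m·s); I_d = ε₀(πR²)(dE/dt) = (8.85×10^-12)(0.02823)(1.522×10^7) = 3.802×10^-6 A.
For r < R the Ampère–Maxwell law gives B(2πr) = μ₀ I_d (r²/R²), so B = μ₀ I_d r/(2πR²) = (4π×10^-7)(3.802×10^-6)(0.0593)/(2π·0.0948²) = 5.02×10^-12 T.

5.02×10^-12 T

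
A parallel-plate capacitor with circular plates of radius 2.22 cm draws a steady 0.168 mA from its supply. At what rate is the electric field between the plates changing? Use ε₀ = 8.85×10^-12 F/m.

By continuity, I_d in the gap equals the 0.168 mA flowing in the wire.
Then dE/dt = I_d/(ε₀A) = 1.23×10^10 V/(m·s).

1.23×10^10 V/(m·s)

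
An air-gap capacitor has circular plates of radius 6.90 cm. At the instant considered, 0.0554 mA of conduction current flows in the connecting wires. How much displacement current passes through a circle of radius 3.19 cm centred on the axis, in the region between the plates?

No conduction current crosses the gap, so I_d there equals the 5.54×10^-5 A in the leads.
Through an area πr² the displacement current is I_d·(πr²/πR²) = I_d (r/R)² = 1.18×10^-5 A.

1.18×10^-5 A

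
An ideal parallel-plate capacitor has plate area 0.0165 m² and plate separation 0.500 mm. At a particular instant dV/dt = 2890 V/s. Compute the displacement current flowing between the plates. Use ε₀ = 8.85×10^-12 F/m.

The displacement current equals the charging current C dV/dt. With C = ε₀A/d = (8.85×10^-12)(0.0165)/(5.00×10^-4) = 2.921×10^-10 F, I_d = (2.921×10^-10)(2890) = 8.44×10^-7 A.

8.44×10^-7 A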